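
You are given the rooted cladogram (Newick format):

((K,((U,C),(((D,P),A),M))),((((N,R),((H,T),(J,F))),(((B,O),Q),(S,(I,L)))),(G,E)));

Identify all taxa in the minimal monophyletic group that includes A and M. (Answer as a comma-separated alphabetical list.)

A, D, M, P

Tracing A: it sits inside ((D,P),A).
Tracing M: it sits inside (((D,P),A),M).
The smallest clade enclosing both is (((D,P),A),M); the answer is its 4 terminal taxa in alphabetical order.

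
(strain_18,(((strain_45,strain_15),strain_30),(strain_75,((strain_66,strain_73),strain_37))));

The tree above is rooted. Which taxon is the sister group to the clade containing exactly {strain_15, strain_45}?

strain_30

The clade containing exactly {strain_15, strain_45} attaches to the tree at the node subtending ((strain_45,strain_15),strain_30).
The other lineage descending from that same node — the sister group — is the single tip strain_30.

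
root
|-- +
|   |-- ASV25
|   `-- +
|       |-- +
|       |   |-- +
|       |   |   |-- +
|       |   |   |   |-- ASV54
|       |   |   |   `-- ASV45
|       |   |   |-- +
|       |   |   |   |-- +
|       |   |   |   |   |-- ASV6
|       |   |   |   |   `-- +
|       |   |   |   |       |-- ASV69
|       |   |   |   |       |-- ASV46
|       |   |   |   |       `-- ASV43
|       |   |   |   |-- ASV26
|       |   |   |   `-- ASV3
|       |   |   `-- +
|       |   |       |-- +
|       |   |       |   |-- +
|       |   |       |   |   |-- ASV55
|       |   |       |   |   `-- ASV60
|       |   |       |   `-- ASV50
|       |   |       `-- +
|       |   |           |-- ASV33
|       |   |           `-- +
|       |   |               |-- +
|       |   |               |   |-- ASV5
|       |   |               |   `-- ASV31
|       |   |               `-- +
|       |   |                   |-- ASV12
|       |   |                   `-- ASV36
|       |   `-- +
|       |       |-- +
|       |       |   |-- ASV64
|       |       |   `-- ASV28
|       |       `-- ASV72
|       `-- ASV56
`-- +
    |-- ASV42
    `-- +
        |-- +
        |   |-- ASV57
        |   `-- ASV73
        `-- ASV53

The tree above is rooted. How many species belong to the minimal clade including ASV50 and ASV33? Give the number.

The MRCA of ASV50 and ASV33 is the node subtending (((ASV55,ASV60),ASV50),(ASV33,((ASV5,ASV31),(ASV12,ASV36)))).
That clade contains 8 terminal taxa: ASV12, ASV31, ASV33, ASV36, ASV5, ASV50, ASV55, ASV60.

8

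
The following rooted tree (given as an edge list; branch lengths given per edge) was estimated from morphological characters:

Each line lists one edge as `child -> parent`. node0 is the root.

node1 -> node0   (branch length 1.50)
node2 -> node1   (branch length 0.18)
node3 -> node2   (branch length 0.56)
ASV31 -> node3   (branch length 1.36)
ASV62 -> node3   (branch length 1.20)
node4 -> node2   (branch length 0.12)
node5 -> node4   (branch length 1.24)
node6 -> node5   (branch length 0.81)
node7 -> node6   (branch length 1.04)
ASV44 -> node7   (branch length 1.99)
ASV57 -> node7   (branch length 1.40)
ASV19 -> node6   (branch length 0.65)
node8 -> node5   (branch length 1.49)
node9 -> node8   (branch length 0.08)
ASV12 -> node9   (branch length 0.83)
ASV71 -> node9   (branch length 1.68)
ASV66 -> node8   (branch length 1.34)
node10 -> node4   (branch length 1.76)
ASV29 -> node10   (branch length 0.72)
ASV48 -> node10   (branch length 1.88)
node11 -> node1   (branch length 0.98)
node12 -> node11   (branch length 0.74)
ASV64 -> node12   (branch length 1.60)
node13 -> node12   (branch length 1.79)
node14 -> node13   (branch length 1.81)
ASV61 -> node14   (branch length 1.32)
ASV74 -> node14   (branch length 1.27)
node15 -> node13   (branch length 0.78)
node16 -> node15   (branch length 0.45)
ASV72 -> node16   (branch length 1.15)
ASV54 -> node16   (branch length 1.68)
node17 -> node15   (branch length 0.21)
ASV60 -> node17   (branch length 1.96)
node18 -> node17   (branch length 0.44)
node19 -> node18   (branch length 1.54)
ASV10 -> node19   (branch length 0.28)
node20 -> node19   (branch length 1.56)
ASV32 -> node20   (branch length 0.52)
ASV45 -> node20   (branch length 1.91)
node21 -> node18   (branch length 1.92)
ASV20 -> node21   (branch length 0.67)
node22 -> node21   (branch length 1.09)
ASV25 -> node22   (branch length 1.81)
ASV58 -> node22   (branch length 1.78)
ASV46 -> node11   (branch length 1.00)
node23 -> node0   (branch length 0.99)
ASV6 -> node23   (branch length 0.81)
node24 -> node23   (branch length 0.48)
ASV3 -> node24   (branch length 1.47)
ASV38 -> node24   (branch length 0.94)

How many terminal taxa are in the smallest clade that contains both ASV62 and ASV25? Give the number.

23

The MRCA of ASV62 and ASV25 is the node subtending (((ASV31,ASV62),((((ASV44,ASV57),ASV19),((ASV12,ASV71),ASV66)),(ASV29,ASV48))),((ASV64,((ASV61,ASV74),((ASV72,ASV54),(ASV60,((ASV10,(ASV32,ASV45)),(ASV20,(ASV25,ASV58))))))),ASV46)).
That clade contains 23 terminal taxa: ASV10, ASV12, ASV19, ASV20, ASV25, ASV29, ASV31, ASV32, ASV44, ASV45, ASV46, ASV48, ASV54, ASV57, ASV58, ASV60, ASV61, ASV62, ASV64, ASV66, ASV71, ASV72, ASV74.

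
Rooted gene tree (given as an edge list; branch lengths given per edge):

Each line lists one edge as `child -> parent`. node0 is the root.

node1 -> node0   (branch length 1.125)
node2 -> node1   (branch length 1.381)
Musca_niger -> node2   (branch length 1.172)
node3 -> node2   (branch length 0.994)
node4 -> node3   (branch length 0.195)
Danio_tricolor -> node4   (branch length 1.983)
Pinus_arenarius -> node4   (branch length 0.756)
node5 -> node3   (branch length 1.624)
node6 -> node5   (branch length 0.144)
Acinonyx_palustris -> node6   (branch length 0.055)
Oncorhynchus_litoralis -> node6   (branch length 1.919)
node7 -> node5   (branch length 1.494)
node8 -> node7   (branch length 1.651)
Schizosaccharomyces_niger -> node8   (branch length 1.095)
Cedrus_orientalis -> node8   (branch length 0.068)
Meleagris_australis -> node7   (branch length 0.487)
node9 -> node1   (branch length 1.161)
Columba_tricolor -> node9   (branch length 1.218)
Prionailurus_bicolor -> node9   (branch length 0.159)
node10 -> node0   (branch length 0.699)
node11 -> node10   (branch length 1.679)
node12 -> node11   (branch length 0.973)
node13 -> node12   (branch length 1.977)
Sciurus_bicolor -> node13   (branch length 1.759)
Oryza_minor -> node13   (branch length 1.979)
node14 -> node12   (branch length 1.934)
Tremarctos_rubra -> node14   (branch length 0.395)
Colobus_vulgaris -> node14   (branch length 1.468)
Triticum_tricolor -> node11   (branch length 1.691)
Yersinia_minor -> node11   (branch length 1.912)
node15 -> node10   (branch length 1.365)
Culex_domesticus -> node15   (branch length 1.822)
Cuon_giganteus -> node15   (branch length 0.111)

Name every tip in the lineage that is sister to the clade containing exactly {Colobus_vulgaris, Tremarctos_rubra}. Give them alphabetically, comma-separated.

The clade containing exactly {Colobus_vulgaris, Tremarctos_rubra} attaches to the tree at the node subtending ((Sciurus_bicolor,Oryza_minor),(Tremarctos_rubra,Colobus_vulgaris)).
The other lineage descending from that same node — the sister group — is (Sciurus_bicolor,Oryza_minor); its 2 tips in alphabetical order are the answer.

Oryza_minor, Sciurus_bicolor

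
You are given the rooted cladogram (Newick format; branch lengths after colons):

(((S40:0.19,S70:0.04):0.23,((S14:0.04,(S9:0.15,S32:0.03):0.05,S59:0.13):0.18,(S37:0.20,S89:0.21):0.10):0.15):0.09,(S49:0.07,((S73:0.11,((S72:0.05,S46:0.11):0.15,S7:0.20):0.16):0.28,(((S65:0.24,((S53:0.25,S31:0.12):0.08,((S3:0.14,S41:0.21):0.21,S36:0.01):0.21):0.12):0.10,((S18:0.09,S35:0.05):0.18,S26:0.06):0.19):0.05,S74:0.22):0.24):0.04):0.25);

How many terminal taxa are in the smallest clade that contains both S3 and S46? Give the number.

The MRCA of S3 and S46 is the node subtending ((S73,((S72,S46),S7)),(((S65,((S53,S31),((S3,S41),S36))),((S18,S35),S26)),S74)).
That clade contains 14 terminal taxa: S18, S26, S3, S31, S35, S36, S41, S46, S53, S65, S7, S72, S73, S74.

14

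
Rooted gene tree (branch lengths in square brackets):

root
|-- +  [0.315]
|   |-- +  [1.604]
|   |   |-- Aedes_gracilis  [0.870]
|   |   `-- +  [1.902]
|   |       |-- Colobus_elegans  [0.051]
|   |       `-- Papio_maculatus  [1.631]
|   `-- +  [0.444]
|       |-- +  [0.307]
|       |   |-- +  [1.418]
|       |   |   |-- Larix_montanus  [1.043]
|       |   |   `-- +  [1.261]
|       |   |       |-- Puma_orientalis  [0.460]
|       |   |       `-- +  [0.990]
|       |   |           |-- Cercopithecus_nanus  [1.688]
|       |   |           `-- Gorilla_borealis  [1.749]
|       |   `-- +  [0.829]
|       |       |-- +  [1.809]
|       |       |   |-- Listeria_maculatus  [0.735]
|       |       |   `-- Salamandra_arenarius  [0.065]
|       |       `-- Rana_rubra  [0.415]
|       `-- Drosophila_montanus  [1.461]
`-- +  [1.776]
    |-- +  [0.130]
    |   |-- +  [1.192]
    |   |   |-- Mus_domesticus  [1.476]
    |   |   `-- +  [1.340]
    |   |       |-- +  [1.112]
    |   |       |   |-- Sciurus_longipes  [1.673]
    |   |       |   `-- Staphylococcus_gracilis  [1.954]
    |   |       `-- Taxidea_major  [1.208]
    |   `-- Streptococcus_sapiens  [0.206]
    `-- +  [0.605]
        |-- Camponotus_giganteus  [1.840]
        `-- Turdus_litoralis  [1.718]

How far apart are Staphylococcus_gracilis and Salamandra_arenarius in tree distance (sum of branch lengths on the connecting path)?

11.273

The path runs Staphylococcus_gracilis → … → MRCA → … → Salamandra_arenarius; the MRCA is the root of the tree.
Branch lengths along that path: 1.954 + 1.112 + 1.340 + 1.192 + 0.130 + 1.776 + 0.315 + 0.444 + 0.307 + 0.829 + 1.809 + 0.065 = 11.273.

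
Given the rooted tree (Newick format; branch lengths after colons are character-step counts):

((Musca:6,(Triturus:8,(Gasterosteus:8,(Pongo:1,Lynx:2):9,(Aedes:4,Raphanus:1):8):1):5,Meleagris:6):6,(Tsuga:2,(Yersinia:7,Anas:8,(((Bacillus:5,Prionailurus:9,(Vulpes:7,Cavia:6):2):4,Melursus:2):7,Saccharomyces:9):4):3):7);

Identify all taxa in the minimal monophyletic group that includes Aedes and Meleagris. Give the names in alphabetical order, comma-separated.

Aedes, Gasterosteus, Lynx, Meleagris, Musca, Pongo, Raphanus, Triturus

Tracing Aedes: it sits inside (Aedes,Raphanus).
Tracing Meleagris: it sits inside (Musca,(Triturus,(Gasterosteus,(Pongo,Lynx),(Aedes,Raphanus))),Meleagris).
The smallest clade enclosing both is (Musca,(Triturus,(Gasterosteus,(Pongo,Lynx),(Aedes,Raphanus))),Meleagris); the answer is its 8 terminal taxa in alphabetical order.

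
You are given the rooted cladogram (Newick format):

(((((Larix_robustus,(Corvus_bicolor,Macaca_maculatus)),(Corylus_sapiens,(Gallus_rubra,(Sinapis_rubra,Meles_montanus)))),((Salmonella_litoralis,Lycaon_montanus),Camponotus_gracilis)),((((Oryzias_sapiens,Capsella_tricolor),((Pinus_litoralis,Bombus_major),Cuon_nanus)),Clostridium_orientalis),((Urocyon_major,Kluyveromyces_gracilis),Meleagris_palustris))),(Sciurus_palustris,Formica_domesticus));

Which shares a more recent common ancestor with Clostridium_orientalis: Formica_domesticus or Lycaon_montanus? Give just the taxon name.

Lycaon_montanus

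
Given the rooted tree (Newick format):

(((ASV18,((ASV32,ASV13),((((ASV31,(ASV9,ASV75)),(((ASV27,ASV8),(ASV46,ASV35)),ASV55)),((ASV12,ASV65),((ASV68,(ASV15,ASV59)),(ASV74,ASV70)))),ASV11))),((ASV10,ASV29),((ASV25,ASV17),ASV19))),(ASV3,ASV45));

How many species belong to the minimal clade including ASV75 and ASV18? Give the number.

19

The MRCA of ASV75 and ASV18 is the node subtending (ASV18,((ASV32,ASV13),((((ASV31,(ASV9,ASV75)),(((ASV27,ASV8),(ASV46,ASV35)),ASV55)),((ASV12,ASV65),((ASV68,(ASV15,ASV59)),(ASV74,ASV70)))),ASV11))).
That clade contains 19 terminal taxa: ASV11, ASV12, ASV13, ASV15, ASV18, ASV27, ASV31, ASV32, ASV35, ASV46, ASV55, ASV59, ASV65, ASV68, ASV70, ASV74, ASV75, ASV8, ASV9.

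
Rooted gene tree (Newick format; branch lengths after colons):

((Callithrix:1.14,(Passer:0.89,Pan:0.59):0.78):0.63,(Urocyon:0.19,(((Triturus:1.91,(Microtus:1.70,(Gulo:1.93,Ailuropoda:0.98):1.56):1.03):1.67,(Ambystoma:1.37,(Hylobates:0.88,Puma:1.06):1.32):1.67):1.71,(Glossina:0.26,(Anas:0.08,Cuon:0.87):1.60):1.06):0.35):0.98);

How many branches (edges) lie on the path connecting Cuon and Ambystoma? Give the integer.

6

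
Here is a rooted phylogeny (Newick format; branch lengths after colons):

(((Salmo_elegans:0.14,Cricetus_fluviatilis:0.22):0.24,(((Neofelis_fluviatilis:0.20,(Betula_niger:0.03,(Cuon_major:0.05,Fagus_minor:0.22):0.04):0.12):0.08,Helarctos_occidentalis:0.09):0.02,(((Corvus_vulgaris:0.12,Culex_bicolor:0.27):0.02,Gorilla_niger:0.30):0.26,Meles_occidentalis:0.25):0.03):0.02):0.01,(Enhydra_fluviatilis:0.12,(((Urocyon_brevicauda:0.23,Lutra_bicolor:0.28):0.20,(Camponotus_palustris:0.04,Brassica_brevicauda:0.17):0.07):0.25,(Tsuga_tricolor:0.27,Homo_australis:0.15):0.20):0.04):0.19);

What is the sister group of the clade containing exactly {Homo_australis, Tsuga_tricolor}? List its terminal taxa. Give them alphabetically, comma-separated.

Brassica_brevicauda, Camponotus_palustris, Lutra_bicolor, Urocyon_brevicauda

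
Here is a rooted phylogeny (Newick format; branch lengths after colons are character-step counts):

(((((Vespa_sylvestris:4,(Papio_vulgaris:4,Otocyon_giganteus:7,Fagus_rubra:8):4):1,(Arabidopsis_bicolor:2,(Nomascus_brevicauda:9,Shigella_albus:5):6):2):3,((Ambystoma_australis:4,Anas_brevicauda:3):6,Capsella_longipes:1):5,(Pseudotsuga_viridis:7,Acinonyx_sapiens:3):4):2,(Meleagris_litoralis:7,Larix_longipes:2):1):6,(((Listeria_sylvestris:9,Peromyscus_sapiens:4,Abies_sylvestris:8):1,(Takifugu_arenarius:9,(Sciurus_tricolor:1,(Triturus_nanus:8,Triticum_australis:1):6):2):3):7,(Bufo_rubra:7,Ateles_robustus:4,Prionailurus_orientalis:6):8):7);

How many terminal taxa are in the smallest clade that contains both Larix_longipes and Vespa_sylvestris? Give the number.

The MRCA of Larix_longipes and Vespa_sylvestris is the node subtending ((((Vespa_sylvestris,(Papio_vulgaris,Otocyon_giganteus,Fagus_rubra)),(Arabidopsis_bicolor,(Nomascus_brevicauda,Shigella_albus))),((Ambystoma_australis,Anas_brevicauda),Capsella_longipes),(Pseudotsuga_viridis,Acinonyx_sapiens)),(Meleagris_litoralis,Larix_longipes)).
That clade contains 14 terminal taxa: Acinonyx_sapiens, Ambystoma_australis, Anas_brevicauda, Arabidopsis_bicolor, Capsella_longipes, Fagus_rubra, Larix_longipes, Meleagris_litoralis, Nomascus_brevicauda, Otocyon_giganteus, Papio_vulgaris, Pseudotsuga_viridis, Shigella_albus, Vespa_sylvestris.

14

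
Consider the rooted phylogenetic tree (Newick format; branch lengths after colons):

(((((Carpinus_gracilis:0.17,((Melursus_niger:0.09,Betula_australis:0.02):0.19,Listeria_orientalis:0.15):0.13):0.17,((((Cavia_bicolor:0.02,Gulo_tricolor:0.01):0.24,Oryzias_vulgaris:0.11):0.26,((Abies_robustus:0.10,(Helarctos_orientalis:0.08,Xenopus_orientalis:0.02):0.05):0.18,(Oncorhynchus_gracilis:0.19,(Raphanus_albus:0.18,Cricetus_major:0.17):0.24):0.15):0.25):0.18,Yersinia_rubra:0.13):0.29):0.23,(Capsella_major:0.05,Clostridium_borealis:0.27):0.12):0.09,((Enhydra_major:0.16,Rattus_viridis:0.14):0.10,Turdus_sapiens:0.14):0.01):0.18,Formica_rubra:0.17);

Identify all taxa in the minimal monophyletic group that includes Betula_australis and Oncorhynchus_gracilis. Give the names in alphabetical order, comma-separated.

Abies_robustus, Betula_australis, Carpinus_gracilis, Cavia_bicolor, Cricetus_major, Gulo_tricolor, Helarctos_orientalis, Listeria_orientalis, Melursus_niger, Oncorhynchus_gracilis, Oryzias_vulgaris, Raphanus_albus, Xenopus_orientalis, Yersinia_rubra

Tracing Betula_australis: it sits inside (Melursus_niger,Betula_australis).
Tracing Oncorhynchus_gracilis: it sits inside (Oncorhynchus_gracilis,(Raphanus_albus,Cricetus_major)).
The smallest clade enclosing both is ((Carpinus_gracilis,((Melursus_niger,Betula_australis),Listeria_orientalis)),((((Cavia_bicolor,Gulo_tricolor),Oryzias_vulgaris),((Abies_robustus,(Helarctos_orientalis,Xenopus_orientalis)),(Oncorhynchus_gracilis,(Raphanus_albus,Cricetus_major)))),Yersinia_rubra)); the answer is its 14 terminal taxa in alphabetical order.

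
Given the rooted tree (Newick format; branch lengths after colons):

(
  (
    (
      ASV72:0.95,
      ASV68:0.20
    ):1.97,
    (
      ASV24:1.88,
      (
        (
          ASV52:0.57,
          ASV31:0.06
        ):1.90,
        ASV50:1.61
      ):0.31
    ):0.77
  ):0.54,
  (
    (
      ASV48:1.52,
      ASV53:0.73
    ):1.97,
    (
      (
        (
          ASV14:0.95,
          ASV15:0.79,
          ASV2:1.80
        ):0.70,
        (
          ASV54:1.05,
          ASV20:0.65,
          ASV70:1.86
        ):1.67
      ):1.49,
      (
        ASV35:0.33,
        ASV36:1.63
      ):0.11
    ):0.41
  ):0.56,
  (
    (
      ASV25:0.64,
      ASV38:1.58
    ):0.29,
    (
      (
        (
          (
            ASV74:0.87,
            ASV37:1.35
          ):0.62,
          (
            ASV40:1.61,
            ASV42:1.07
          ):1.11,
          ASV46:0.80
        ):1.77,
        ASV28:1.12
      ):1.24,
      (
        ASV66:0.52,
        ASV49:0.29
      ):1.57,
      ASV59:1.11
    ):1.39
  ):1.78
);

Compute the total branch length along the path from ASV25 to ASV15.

6.66

The path runs ASV25 → … → MRCA → … → ASV15; the MRCA is the root of the tree.
Branch lengths along that path: 0.64 + 0.29 + 1.78 + 0.56 + 0.41 + 1.49 + 0.70 + 0.79 = 6.66.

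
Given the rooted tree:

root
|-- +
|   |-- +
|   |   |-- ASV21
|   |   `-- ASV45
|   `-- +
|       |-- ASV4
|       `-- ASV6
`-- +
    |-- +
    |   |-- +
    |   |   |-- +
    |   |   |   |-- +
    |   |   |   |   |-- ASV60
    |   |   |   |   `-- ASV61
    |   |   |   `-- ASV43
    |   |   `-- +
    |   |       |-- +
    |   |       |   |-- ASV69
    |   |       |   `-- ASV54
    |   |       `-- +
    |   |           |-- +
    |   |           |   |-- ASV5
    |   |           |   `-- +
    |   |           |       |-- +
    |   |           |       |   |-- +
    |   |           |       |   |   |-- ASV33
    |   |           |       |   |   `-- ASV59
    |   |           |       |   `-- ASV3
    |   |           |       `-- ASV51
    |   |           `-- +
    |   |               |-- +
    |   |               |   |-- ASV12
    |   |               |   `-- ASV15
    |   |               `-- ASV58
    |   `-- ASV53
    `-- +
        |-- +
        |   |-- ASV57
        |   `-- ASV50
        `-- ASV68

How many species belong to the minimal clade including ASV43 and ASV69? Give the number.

13

The MRCA of ASV43 and ASV69 is the node subtending (((ASV60,ASV61),ASV43),((ASV69,ASV54),((ASV5,(((ASV33,ASV59),ASV3),ASV51)),((ASV12,ASV15),ASV58)))).
That clade contains 13 terminal taxa: ASV12, ASV15, ASV3, ASV33, ASV43, ASV5, ASV51, ASV54, ASV58, ASV59, ASV60, ASV61, ASV69.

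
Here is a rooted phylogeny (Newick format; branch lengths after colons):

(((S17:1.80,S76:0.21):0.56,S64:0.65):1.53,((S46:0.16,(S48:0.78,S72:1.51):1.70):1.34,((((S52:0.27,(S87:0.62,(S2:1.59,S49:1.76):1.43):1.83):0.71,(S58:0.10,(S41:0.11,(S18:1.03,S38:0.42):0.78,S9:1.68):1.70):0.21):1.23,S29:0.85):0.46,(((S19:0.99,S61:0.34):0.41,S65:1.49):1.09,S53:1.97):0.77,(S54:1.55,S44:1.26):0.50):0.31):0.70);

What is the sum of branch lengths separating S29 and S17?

The path runs S29 → … → MRCA → … → S17; the MRCA is the root of the tree.
Branch lengths along that path: 0.85 + 0.46 + 0.31 + 0.70 + 1.53 + 0.56 + 1.80 = 6.21.

6.21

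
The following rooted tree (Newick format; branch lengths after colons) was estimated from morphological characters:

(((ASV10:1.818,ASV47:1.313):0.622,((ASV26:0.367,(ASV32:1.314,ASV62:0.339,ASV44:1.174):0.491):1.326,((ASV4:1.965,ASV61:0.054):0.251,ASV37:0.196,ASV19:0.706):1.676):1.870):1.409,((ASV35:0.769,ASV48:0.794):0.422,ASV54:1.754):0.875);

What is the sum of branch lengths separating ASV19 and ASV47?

The path runs ASV19 → … → MRCA → … → ASV47; the MRCA is the node subtending ((ASV10,ASV47),((ASV26,(ASV32,ASV62,ASV44)),((ASV4,ASV61),ASV37,ASV19))).
Branch lengths along that path: 0.706 + 1.676 + 1.870 + 0.622 + 1.313 = 6.187.

6.187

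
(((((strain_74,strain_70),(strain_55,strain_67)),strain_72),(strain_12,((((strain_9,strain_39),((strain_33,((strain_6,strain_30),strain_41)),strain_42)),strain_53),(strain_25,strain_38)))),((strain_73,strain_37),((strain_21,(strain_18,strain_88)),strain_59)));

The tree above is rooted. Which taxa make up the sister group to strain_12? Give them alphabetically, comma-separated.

strain_12 attaches to the tree at the node subtending (strain_12,((((strain_9,strain_39),((strain_33,((strain_6,strain_30),strain_41)),strain_42)),strain_53),(strain_25,strain_38))).
The other lineage descending from that same node — the sister group — is ((((strain_9,strain_39),((strain_33,((strain_6,strain_30),strain_41)),strain_42)),strain_53),(strain_25,strain_38)); its 10 tips in alphabetical order are the answer.

strain_25, strain_30, strain_33, strain_38, strain_39, strain_41, strain_42, strain_53, strain_6, strain_9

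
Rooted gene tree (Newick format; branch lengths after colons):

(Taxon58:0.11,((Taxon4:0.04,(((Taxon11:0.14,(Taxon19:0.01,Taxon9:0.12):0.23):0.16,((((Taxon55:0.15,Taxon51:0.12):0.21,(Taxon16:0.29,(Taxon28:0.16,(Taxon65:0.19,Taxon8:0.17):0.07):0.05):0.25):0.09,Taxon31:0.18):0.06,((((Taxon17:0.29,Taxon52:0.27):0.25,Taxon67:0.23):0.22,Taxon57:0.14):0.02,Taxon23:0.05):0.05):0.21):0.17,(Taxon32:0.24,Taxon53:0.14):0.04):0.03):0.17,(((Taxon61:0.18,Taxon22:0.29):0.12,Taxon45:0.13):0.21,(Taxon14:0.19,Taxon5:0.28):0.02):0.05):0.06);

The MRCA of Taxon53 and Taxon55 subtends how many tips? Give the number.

17

The MRCA of Taxon53 and Taxon55 is the node subtending (((Taxon11,(Taxon19,Taxon9)),((((Taxon55,Taxon51),(Taxon16,(Taxon28,(Taxon65,Taxon8)))),Taxon31),((((Taxon17,Taxon52),Taxon67),Taxon57),Taxon23))),(Taxon32,Taxon53)).
That clade contains 17 terminal taxa: Taxon11, Taxon16, Taxon17, Taxon19, Taxon23, Taxon28, Taxon31, Taxon32, Taxon51, Taxon52, Taxon53, Taxon55, Taxon57, Taxon65, Taxon67, Taxon8, Taxon9.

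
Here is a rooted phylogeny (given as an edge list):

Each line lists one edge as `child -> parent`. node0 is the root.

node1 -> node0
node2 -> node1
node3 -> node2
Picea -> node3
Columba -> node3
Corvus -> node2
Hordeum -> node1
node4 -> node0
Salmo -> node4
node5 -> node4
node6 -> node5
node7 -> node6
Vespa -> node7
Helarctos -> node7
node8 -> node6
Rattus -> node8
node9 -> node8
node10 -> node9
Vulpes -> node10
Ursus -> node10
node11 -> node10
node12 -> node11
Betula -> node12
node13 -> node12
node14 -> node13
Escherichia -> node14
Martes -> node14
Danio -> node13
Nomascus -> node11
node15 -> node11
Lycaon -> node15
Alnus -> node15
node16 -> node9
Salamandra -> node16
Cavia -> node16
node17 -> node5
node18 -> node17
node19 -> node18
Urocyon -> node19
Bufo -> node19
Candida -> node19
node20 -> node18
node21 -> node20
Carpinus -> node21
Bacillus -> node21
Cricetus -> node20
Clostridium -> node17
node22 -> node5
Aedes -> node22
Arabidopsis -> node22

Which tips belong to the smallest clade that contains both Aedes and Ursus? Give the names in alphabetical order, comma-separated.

Tracing Aedes: it sits inside (Aedes,Arabidopsis).
Tracing Ursus: it sits inside (Vulpes,Ursus,((Betula,((Escherichia,Martes),Danio)),Nomascus,(Lycaon,Alnus))).
The smallest clade enclosing both is (((Vespa,Helarctos),(Rattus,((Vulpes,Ursus,((Betula,((Escherichia,Martes),Danio)),Nomascus,(Lycaon,Alnus))),(Salamandra,Cavia)))),(((Urocyon,Bufo,Candida),((Carpinus,Bacillus),Cricetus)),Clostridium),(Aedes,Arabidopsis)); the answer is its 23 terminal taxa in alphabetical order.

Aedes, Alnus, Arabidopsis, Bacillus, Betula, Bufo, Candida, Carpinus, Cavia, Clostridium, Cricetus, Danio, Escherichia, Helarctos, Lycaon, Martes, Nomascus, Rattus, Salamandra, Urocyon, Ursus, Vespa, Vulpes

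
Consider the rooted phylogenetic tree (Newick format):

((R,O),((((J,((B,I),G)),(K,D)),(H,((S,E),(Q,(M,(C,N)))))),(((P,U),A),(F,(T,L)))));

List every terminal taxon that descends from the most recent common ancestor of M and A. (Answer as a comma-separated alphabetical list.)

Tracing M: it sits inside (M,(C,N)).
Tracing A: it sits inside ((P,U),A).
The smallest clade enclosing both is ((((J,((B,I),G)),(K,D)),(H,((S,E),(Q,(M,(C,N)))))),(((P,U),A),(F,(T,L)))); the answer is its 19 terminal taxa in alphabetical order.

A, B, C, D, E, F, G, H, I, J, K, L, M, N, P, Q, S, T, U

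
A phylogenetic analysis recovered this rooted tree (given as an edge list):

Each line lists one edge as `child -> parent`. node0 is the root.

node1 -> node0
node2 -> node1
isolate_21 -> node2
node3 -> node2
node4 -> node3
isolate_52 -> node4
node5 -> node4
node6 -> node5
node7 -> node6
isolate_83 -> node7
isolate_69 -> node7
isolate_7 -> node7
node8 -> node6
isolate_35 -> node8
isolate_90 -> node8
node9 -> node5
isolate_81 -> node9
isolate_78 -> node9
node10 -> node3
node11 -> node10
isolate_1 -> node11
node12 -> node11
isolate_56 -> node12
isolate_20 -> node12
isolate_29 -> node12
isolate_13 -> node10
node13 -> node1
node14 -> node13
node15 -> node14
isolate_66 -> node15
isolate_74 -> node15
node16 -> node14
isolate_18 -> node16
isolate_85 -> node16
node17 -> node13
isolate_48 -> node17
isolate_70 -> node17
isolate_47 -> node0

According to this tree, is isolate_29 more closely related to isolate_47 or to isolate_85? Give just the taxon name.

The MRCA of isolate_29 and isolate_85 subtends ((isolate_21,((isolate_52,(((isolate_83,isolate_69,isolate_7),(isolate_35,isolate_90)),(isolate_81,isolate_78))),((isolate_1,(isolate_56,isolate_20,isolate_29)),isolate_13))),(((isolate_66,isolate_74),(isolate_18,isolate_85)),(isolate_48,isolate_70))) (20 taxa).
The MRCA of isolate_29 and isolate_47 is the root, subtending the entire tree (21 taxa).
The first is nested inside the second, so isolate_29 shares a more recent common ancestor with isolate_85.

isolate_85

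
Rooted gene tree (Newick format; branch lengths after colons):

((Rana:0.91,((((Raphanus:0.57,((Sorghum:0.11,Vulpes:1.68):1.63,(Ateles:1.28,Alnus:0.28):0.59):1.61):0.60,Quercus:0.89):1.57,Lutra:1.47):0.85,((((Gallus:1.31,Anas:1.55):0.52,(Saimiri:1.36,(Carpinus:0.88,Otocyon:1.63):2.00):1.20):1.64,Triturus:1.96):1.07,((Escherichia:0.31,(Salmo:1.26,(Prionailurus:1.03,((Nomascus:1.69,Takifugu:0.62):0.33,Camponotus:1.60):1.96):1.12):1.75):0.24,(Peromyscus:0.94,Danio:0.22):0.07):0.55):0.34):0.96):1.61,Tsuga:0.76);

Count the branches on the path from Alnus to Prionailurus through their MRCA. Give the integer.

The MRCA of Alnus and Prionailurus is the node subtending ((((Raphanus,((Sorghum,Vulpes),(Ateles,Alnus))),Quercus),Lutra),((((Gallus,Anas),(Saimiri,(Carpinus,Otocyon))),Triturus),((Escherichia,(Salmo,(Prionailurus,((Nomascus,Takifugu),Camponotus)))),(Peromyscus,Danio)))).
From Alnus up to that node: 6 branches. From Prionailurus up to the same node: 6 branches. Total: 6 + 6 = 12.

12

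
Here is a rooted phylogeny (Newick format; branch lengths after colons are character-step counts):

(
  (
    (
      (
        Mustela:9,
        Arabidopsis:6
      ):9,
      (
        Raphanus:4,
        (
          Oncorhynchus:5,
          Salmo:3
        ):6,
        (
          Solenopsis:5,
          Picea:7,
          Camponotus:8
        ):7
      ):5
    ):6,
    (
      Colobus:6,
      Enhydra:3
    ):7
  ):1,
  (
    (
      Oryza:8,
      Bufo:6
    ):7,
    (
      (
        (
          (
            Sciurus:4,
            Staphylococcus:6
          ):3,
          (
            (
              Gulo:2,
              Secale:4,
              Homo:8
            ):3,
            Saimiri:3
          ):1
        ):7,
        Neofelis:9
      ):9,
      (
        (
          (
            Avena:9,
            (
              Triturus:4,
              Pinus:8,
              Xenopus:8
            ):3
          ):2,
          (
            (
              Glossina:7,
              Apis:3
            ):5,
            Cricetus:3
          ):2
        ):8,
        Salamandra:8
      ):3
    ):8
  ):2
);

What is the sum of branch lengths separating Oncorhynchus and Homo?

The path runs Oncorhynchus → … → MRCA → … → Homo; the MRCA is the root of the tree.
Branch lengths along that path: 5 + 6 + 5 + 6 + 1 + 2 + 8 + 9 + 7 + 1 + 3 + 8 = 61.

61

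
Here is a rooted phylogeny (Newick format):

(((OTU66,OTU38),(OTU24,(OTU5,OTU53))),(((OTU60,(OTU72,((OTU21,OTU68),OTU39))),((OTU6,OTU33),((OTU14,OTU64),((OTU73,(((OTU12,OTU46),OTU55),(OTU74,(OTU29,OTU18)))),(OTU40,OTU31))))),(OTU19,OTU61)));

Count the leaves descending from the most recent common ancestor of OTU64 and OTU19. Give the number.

The MRCA of OTU64 and OTU19 is the node subtending (((OTU60,(OTU72,((OTU21,OTU68),OTU39))),((OTU6,OTU33),((OTU14,OTU64),((OTU73,(((OTU12,OTU46),OTU55),(OTU74,(OTU29,OTU18)))),(OTU40,OTU31))))),(OTU19,OTU61)).
That clade contains 20 terminal taxa: OTU12, OTU14, OTU18, OTU19, OTU21, OTU29, OTU31, OTU33, OTU39, OTU40, OTU46, OTU55, OTU6, OTU60, OTU61, OTU64, OTU68, OTU72, OTU73, OTU74.

20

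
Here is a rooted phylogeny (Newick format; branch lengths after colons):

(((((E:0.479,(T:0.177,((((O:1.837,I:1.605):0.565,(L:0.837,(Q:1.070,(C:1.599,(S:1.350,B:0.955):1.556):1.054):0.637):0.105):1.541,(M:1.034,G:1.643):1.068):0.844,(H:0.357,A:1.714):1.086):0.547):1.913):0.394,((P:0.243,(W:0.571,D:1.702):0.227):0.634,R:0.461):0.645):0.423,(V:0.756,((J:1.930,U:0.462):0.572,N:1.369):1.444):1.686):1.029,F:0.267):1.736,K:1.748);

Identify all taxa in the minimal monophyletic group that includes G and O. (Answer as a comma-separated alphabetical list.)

Tracing G: it sits inside (M,G).
Tracing O: it sits inside (O,I).
The smallest clade enclosing both is (((O,I),(L,(Q,(C,(S,B))))),(M,G)); the answer is its 9 terminal taxa in alphabetical order.

B, C, G, I, L, M, O, Q, S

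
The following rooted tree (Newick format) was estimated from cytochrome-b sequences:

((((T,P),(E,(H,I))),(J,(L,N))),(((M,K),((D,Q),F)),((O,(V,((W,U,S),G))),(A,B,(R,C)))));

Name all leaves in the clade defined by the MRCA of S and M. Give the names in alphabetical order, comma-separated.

A, B, C, D, F, G, K, M, O, Q, R, S, U, V, W

Tracing S: it sits inside (W,U,S).
Tracing M: it sits inside (M,K).
The smallest clade enclosing both is (((M,K),((D,Q),F)),((O,(V,((W,U,S),G))),(A,B,(R,C)))); the answer is its 15 terminal taxa in alphabetical order.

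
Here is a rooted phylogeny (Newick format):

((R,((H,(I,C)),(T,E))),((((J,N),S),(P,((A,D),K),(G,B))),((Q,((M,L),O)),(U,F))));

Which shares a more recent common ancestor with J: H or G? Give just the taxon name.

G

The MRCA of J and G subtends (((J,N),S),(P,((A,D),K),(G,B))) (9 taxa).
The MRCA of J and H is the root, subtending the entire tree (21 taxa).
The first is nested inside the second, so J shares a more recent common ancestor with G.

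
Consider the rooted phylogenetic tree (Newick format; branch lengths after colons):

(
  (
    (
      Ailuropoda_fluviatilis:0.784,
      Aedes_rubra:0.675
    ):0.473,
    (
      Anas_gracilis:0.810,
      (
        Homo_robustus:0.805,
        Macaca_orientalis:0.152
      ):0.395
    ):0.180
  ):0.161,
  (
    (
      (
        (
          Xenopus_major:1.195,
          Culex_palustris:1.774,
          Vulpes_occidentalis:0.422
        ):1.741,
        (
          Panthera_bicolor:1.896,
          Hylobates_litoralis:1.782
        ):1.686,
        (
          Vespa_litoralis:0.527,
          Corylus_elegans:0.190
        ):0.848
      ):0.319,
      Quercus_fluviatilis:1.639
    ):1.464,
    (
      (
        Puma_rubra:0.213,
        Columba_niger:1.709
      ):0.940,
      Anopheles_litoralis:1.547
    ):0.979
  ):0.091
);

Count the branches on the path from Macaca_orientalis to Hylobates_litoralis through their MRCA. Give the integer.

9

The MRCA of Macaca_orientalis and Hylobates_litoralis is the root of the tree.
From Macaca_orientalis up to that node: 4 branches. From Hylobates_litoralis up to the same node: 5 branches. Total: 4 + 5 = 9.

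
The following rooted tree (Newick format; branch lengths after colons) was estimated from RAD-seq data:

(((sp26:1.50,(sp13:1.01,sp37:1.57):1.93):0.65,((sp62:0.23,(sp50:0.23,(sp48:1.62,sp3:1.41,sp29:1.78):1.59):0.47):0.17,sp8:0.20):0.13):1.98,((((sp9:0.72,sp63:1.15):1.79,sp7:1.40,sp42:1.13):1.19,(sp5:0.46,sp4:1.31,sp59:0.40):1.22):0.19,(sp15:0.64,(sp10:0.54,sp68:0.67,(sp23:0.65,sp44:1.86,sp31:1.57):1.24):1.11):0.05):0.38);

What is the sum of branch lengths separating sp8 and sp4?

5.41

The path runs sp8 → … → MRCA → … → sp4; the MRCA is the root of the tree.
Branch lengths along that path: 0.20 + 0.13 + 1.98 + 0.38 + 0.19 + 1.22 + 1.31 = 5.41.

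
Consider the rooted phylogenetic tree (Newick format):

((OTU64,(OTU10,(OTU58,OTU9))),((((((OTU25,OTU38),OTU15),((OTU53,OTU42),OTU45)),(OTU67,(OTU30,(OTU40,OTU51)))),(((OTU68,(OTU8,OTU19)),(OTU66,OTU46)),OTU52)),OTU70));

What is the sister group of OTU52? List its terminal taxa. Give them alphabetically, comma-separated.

OTU52 attaches to the tree at the node subtending (((OTU68,(OTU8,OTU19)),(OTU66,OTU46)),OTU52).
The other lineage descending from that same node — the sister group — is ((OTU68,(OTU8,OTU19)),(OTU66,OTU46)); its 5 tips in alphabetical order are the answer.

OTU19, OTU46, OTU66, OTU68, OTU8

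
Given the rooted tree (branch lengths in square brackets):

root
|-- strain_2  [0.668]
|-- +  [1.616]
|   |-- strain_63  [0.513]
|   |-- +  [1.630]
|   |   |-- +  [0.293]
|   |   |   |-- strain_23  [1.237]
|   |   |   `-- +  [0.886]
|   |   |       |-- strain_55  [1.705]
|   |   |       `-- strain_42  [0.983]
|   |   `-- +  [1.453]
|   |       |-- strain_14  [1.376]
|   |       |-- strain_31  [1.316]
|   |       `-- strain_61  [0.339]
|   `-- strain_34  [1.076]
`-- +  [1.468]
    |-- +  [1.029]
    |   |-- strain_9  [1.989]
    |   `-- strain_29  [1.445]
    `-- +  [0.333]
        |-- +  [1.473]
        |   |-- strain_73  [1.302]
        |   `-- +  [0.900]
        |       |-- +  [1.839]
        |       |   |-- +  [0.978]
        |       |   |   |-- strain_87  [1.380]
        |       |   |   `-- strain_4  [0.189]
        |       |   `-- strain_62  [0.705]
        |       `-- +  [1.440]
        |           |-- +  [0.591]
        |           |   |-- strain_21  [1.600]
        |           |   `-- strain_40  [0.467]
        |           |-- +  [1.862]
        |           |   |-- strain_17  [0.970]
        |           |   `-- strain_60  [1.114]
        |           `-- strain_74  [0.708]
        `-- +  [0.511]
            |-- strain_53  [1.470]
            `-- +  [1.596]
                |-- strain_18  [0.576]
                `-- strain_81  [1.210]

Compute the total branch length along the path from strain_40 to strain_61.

The path runs strain_40 → … → MRCA → … → strain_61; the MRCA is the root of the tree.
Branch lengths along that path: 0.467 + 0.591 + 1.440 + 0.900 + 1.473 + 0.333 + 1.468 + 1.616 + 1.630 + 1.453 + 0.339 = 11.710.

11.710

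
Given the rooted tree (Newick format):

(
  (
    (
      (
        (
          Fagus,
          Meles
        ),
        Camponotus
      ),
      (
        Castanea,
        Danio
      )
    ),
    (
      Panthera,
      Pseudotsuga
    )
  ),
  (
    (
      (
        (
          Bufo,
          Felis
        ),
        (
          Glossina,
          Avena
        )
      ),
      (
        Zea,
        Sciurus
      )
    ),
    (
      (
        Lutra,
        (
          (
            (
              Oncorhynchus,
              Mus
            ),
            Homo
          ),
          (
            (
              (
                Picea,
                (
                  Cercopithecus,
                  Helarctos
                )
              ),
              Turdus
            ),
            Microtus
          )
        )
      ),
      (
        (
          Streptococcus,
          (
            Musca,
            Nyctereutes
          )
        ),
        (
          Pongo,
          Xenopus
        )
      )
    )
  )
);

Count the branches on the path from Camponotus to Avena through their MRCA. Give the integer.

The MRCA of Camponotus and Avena is the root of the tree.
From Camponotus up to that node: 4 branches. From Avena up to the same node: 5 branches. Total: 4 + 5 = 9.

9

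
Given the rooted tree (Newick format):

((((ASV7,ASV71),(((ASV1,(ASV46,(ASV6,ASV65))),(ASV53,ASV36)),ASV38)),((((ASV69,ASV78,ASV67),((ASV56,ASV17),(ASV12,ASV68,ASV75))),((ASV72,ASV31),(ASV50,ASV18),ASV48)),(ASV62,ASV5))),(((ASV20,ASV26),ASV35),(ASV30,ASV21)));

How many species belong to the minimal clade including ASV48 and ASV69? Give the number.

The MRCA of ASV48 and ASV69 is the node subtending (((ASV69,ASV78,ASV67),((ASV56,ASV17),(ASV12,ASV68,ASV75))),((ASV72,ASV31),(ASV50,ASV18),ASV48)).
That clade contains 13 terminal taxa: ASV12, ASV17, ASV18, ASV31, ASV48, ASV50, ASV56, ASV67, ASV68, ASV69, ASV72, ASV75, ASV78.

13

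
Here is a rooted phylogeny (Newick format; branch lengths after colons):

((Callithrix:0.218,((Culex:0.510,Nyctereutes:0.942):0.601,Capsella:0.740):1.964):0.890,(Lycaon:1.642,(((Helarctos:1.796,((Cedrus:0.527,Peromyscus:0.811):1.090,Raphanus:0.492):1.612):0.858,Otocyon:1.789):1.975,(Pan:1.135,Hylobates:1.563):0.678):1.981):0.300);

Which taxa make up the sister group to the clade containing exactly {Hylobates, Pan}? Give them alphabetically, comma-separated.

The clade containing exactly {Hylobates, Pan} attaches to the tree at the node subtending (((Helarctos,((Cedrus,Peromyscus),Raphanus)),Otocyon),(Pan,Hylobates)).
The other lineage descending from that same node — the sister group — is ((Helarctos,((Cedrus,Peromyscus),Raphanus)),Otocyon); its 5 tips in alphabetical order are the answer.

Cedrus, Helarctos, Otocyon, Peromyscus, Raphanus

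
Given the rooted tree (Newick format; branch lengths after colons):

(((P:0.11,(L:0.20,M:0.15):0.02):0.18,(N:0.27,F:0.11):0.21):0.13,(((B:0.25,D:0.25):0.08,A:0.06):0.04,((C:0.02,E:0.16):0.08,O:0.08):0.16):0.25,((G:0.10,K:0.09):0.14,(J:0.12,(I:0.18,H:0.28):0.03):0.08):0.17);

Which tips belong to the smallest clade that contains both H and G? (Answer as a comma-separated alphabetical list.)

Tracing H: it sits inside (I,H).
Tracing G: it sits inside (G,K).
The smallest clade enclosing both is ((G,K),(J,(I,H))); the answer is its 5 terminal taxa in alphabetical order.

G, H, I, J, K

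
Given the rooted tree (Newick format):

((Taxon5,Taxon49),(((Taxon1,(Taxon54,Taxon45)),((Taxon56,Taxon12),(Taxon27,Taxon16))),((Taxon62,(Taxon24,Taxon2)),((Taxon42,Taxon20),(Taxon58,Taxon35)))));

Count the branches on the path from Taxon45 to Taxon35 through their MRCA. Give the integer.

8

The MRCA of Taxon45 and Taxon35 is the node subtending (((Taxon1,(Taxon54,Taxon45)),((Taxon56,Taxon12),(Taxon27,Taxon16))),((Taxon62,(Taxon24,Taxon2)),((Taxon42,Taxon20),(Taxon58,Taxon35)))).
From Taxon45 up to that node: 4 branches. From Taxon35 up to the same node: 4 branches. Total: 4 + 4 = 8.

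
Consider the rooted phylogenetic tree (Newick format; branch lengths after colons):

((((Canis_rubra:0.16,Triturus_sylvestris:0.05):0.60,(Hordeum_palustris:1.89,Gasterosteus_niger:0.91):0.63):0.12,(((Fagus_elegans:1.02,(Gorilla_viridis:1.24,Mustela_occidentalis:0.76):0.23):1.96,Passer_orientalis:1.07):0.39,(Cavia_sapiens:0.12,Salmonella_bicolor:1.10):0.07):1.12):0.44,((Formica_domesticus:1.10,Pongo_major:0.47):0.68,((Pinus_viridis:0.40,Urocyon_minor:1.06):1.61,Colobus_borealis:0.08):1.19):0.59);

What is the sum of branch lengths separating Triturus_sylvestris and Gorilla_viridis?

The path runs Triturus_sylvestris → … → MRCA → … → Gorilla_viridis; the MRCA is the node subtending (((Canis_rubra,Triturus_sylvestris),(Hordeum_palustris,Gasterosteus_niger)),(((Fagus_elegans,(Gorilla_viridis,Mustela_occidentalis)),Passer_orientalis),(Cavia_sapiens,Salmonella_bicolor))).
Branch lengths along that path: 0.05 + 0.60 + 0.12 + 1.12 + 0.39 + 1.96 + 0.23 + 1.24 = 5.71.

5.71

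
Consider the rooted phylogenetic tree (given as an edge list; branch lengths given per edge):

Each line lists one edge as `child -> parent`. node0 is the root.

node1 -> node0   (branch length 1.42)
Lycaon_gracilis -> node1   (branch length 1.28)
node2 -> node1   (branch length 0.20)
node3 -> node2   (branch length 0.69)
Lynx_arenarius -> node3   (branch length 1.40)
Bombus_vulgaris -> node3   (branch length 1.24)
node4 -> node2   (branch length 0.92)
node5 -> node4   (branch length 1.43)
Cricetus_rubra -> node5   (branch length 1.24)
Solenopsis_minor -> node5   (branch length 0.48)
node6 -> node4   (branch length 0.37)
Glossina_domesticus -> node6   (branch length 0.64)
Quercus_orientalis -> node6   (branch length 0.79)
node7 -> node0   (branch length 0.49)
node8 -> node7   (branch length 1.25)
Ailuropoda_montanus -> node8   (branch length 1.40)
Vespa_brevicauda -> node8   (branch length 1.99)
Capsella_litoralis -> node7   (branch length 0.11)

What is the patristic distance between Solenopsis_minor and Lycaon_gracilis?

4.31

The path runs Solenopsis_minor → … → MRCA → … → Lycaon_gracilis; the MRCA is the node subtending (Lycaon_gracilis,((Lynx_arenarius,Bombus_vulgaris),((Cricetus_rubra,Solenopsis_minor),(Glossina_domesticus,Quercus_orientalis)))).
Branch lengths along that path: 0.48 + 1.43 + 0.92 + 0.20 + 1.28 = 4.31.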